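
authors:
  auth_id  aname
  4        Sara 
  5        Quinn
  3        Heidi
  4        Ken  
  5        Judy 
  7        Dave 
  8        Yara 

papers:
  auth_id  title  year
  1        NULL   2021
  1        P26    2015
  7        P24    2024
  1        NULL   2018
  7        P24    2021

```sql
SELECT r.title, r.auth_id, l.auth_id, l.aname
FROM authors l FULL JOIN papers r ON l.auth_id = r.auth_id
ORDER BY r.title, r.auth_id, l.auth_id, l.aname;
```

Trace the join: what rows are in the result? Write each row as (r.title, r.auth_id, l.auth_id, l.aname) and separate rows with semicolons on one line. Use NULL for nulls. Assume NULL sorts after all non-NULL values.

FULL OUTER JOIN keeps every row from both sides; unmatched rows get NULL for the other side's columns.
Matching on l.auth_id = r.auth_id.
Matched pairs: 2; unmatched l rows kept: 6; unmatched r rows kept: 3.

(P24, 7, 7, Dave); (P24, 7, 7, Dave); (P26, 1, NULL, NULL); (NULL, 1, NULL, NULL); (NULL, 1, NULL, NULL); (NULL, NULL, 3, Heidi); (NULL, NULL, 4, Ken); (NULL, NULL, 4, Sara); (NULL, NULL, 5, Judy); (NULL, NULL, 5, Quinn); (NULL, NULL, 8, Yara)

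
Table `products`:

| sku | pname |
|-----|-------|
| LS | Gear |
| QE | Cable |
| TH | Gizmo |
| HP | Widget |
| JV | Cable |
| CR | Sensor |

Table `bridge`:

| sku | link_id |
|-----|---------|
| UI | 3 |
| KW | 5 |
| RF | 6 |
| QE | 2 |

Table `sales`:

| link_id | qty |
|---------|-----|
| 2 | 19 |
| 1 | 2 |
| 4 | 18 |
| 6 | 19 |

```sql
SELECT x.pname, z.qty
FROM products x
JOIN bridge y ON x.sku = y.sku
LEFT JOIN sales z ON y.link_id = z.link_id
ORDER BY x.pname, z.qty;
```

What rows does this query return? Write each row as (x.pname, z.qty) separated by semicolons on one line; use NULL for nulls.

Evaluate left to right. First `products x INNER JOIN bridge y` on sku: 1 row(s).
Then LEFT JOIN `sales z` on link_id: each of those 1 rows is kept; rows whose y.link_id has no match in z get NULL for z's columns.

(Cable, 19)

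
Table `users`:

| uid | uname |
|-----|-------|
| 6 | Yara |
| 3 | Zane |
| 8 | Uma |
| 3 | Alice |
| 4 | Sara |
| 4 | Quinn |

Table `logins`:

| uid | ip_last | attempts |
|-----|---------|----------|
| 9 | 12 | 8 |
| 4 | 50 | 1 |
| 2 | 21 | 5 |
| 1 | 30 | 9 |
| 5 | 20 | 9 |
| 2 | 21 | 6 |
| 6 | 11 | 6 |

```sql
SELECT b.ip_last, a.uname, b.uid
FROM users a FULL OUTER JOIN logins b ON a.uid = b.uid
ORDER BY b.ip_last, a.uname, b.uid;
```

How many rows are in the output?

11

FULL OUTER JOIN keeps every row from both sides; unmatched rows get NULL for the other side's columns.
Matching on a.uid = b.uid.
- a (uid=6) pairs with 1 row(s) of b.
- a (uid=3) has no partner → padded with NULL.
- a (uid=8) has no partner → padded with NULL.
- a (uid=3) has no partner → padded with NULL.
- a (uid=4) pairs with 1 row(s) of b.
- a (uid=4) pairs with 1 row(s) of b.
- 5 row(s) from b found no a partner → padded with NULL.
Total: 3 matched + 8 padded = 11 rows.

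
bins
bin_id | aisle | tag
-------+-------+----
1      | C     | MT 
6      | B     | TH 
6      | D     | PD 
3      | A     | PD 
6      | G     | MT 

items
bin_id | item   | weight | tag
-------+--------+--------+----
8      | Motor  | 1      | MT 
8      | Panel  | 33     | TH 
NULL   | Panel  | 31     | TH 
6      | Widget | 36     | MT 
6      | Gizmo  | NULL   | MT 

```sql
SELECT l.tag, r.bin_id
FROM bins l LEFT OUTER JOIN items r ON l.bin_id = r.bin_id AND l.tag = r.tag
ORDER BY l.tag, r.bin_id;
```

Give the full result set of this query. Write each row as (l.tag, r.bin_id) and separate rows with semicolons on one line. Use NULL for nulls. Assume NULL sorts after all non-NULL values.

(MT, 6); (MT, 6); (MT, NULL); (PD, NULL); (PD, NULL); (TH, NULL)

LEFT JOIN keeps every row from `bins`; unmatched rows get NULL for `items`'s columns.
Matching on l.bin_id = r.bin_id AND l.tag = r.tag. A NULL in a compared column never satisfies the condition.
- bin_id=1, tag=MT: no r row matches, row kept with r columns NULL.
- bin_id=6, tag=TH: no r row matches, row kept with r columns NULL.
- bin_id=6, tag=PD: no r row matches, row kept with r columns NULL.
- bin_id=3, tag=PD: no r row matches, row kept with r columns NULL.
- bin_id=6, tag=MT: 2 matching r row(s), so 2 row(s) emitted.
After projecting and ordering:
l.tag | r.bin_id
MT | 6
MT | 6
MT | NULL
PD | NULL
PD | NULL
TH | NULL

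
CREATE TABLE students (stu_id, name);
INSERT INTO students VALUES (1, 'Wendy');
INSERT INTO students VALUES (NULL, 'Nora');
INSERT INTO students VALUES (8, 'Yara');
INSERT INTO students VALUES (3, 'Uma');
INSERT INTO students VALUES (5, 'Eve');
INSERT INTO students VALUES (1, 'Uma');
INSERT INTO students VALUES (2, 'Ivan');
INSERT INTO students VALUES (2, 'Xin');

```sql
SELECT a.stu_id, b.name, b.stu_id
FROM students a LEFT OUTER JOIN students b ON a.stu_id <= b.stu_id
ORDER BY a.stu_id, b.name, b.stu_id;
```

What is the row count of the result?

LEFT JOIN keeps every row from `students a`; unmatched rows get NULL for `students b`'s columns.
Matching on a.stu_id <= b.stu_id. A NULL in a compared column never satisfies the condition.
- a (stu_id=1) pairs with 7 row(s) of b.
- a (stu_id=NULL) has no partner → padded with NULL.
- a (stu_id=8) pairs with 1 row(s) of b.
- a (stu_id=3) pairs with 3 row(s) of b.
- a (stu_id=5) pairs with 2 row(s) of b.
- a (stu_id=1) pairs with 7 row(s) of b.
- a (stu_id=2) pairs with 5 row(s) of b.
- a (stu_id=2) pairs with 5 row(s) of b.
Total: 30 matched + 1 padded = 31 rows.

31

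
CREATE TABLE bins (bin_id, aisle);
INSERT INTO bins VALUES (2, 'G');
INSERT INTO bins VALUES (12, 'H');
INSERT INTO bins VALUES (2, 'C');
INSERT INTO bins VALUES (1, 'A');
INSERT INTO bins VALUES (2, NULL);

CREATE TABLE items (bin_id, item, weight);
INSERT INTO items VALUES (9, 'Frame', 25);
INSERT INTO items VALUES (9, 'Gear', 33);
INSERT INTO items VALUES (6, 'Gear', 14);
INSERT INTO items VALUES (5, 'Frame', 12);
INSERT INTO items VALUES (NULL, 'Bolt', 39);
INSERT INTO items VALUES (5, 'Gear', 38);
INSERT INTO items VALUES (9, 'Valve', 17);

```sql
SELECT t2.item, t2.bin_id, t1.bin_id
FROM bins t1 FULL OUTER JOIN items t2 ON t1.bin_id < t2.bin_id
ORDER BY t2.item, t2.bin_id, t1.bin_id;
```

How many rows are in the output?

26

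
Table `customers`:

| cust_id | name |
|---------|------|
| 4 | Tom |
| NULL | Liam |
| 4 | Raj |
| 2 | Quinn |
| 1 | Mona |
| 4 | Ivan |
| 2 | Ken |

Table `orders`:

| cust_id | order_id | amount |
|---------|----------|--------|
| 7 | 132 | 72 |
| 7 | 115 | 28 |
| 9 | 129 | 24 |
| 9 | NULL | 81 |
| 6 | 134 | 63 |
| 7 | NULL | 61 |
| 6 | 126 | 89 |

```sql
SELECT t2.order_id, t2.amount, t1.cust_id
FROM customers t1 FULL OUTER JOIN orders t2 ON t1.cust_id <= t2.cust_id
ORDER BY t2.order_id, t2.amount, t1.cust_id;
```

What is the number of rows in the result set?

43

FULL OUTER JOIN keeps every row from both sides; unmatched rows get NULL for the other side's columns.
Matching on t1.cust_id <= t2.cust_id. A NULL in a compared column never satisfies the condition.
Matched pairs: 42; unmatched t1 rows kept: 1; unmatched t2 rows kept: 0.
Total: 42 matched + 1 padded = 43 rows.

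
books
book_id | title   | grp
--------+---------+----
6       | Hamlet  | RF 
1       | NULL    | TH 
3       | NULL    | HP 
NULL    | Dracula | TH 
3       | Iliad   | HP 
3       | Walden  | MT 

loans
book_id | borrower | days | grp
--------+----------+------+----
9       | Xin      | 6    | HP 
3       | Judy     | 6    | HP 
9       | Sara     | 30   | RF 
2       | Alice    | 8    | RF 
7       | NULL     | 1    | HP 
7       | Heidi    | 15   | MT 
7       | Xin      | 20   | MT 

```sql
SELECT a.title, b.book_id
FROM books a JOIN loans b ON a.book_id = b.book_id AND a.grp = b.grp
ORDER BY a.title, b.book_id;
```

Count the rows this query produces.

INNER JOIN keeps only pairs where the ON condition holds.
Matching on a.book_id = b.book_id AND a.grp = b.grp. A NULL in a compared column never satisfies the condition.
- book_id=6, grp=RF: no matching b row, dropped.
- book_id=1, grp=TH: no matching b row, dropped.
- book_id=3, grp=HP: 1 matching b row(s), so 1 row(s) emitted.
- book_id=NULL, grp=TH: no matching b row, dropped.
- book_id=3, grp=HP: 1 matching b row(s), so 1 row(s) emitted.
- book_id=3, grp=MT: no matching b row, dropped.
Total: 2 rows.

2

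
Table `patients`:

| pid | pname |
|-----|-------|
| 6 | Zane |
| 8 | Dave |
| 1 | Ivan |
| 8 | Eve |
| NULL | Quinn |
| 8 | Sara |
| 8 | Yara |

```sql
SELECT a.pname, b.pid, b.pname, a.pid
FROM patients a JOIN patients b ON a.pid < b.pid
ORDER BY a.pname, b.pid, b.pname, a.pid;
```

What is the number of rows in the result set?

9

INNER JOIN keeps only pairs where the ON condition holds.
Matching on a.pid < b.pid. A NULL in a compared column never satisfies the condition.
- a (pid=6) pairs with 4 row(s) of b.
- a (pid=8) has no partner → excluded.
- a (pid=1) pairs with 5 row(s) of b.
- a (pid=8) has no partner → excluded.
- a (pid=NULL) has no partner → excluded.
- a (pid=8) has no partner → excluded.
- a (pid=8) has no partner → excluded.
Total: 9 rows.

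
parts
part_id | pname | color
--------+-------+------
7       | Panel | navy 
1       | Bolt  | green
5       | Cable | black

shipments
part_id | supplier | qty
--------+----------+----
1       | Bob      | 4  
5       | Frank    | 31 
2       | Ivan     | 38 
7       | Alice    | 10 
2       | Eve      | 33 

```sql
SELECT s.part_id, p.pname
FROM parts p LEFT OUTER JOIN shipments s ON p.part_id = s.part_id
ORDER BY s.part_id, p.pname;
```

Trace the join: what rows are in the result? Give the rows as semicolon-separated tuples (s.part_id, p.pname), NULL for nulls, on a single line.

(1, Bolt); (5, Cable); (7, Panel)

LEFT JOIN keeps every row from `parts`; unmatched rows get NULL for `shipments`'s columns.
Matching on p.part_id = s.part_id.
Matched pairs: 3; unmatched p rows kept: 0.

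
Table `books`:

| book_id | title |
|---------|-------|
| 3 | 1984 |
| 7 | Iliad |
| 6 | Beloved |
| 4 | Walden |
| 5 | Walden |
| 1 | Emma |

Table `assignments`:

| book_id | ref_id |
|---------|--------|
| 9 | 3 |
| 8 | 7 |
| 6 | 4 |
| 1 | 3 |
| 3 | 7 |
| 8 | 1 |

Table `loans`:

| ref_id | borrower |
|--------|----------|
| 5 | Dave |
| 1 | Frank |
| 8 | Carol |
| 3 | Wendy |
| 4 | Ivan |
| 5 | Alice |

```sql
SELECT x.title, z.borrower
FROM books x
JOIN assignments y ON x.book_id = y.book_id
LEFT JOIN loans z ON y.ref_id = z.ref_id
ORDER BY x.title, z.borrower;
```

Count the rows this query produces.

3

Step 1 — x INNER JOIN y on book_id → 3 row(s).
Then LEFT JOIN `loans z` on ref_id: each of those 3 rows is kept; rows whose y.ref_id has no match in z get NULL for z's columns.
Result: 3 row(s).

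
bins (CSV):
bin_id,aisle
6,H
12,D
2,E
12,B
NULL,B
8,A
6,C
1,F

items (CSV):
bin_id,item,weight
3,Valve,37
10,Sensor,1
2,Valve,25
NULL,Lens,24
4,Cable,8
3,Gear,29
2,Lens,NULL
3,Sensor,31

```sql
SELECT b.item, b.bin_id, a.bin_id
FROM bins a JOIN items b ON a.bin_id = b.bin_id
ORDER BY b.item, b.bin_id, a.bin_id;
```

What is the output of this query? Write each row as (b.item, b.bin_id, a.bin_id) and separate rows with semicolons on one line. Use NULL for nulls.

(Lens, 2, 2); (Valve, 2, 2)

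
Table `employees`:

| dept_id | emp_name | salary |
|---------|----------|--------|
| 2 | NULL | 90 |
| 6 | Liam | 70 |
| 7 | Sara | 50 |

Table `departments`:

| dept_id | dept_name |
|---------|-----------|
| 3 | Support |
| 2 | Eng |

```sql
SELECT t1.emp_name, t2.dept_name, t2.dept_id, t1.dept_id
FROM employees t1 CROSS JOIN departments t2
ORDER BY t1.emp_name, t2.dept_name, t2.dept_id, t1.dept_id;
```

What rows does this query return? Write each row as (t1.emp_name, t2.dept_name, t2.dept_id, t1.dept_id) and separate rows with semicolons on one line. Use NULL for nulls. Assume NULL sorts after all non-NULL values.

(Liam, Eng, 2, 6); (Liam, Support, 3, 6); (Sara, Eng, 2, 7); (Sara, Support, 3, 7); (NULL, Eng, 2, 2); (NULL, Support, 3, 2)

CROSS JOIN pairs every row of `employees` with every row of `departments`: 3 × 2 = 6 rows.
After projecting and ordering:
t1.emp_name | t2.dept_name | t2.dept_id | t1.dept_id
Liam | Eng | 2 | 6
Liam | Support | 3 | 6
Sara | Eng | 2 | 7
Sara | Support | 3 | 7
NULL | Eng | 2 | 2
NULL | Support | 3 | 2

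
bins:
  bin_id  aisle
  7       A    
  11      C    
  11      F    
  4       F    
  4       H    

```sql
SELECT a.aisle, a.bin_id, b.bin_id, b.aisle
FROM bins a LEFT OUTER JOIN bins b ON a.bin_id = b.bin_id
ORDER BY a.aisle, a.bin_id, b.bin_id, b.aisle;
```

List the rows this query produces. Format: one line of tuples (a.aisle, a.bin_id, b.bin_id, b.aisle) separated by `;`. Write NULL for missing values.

(A, 7, 7, A); (C, 11, 11, C); (C, 11, 11, F); (F, 4, 4, F); (F, 4, 4, H); (F, 11, 11, C); (F, 11, 11, F); (H, 4, 4, F); (H, 4, 4, H)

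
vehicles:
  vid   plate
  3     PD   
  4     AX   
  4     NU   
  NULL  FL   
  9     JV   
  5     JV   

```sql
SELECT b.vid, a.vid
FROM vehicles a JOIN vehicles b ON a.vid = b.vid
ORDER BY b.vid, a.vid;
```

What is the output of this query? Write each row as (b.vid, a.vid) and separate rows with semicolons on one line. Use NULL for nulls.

INNER JOIN keeps only pairs where the ON condition holds.
Matching on a.vid = b.vid. A NULL in a compared column never satisfies the condition.
- a[0] vid=3 → 1 match(es) in b → 1 row(s).
- a[1] vid=4 → 2 match(es) in b → 2 row(s).
- a[2] vid=4 → 2 match(es) in b → 2 row(s).
- a[3] vid=NULL → no match; dropped.
- a[4] vid=9 → 1 match(es) in b → 1 row(s).
- a[5] vid=5 → 1 match(es) in b → 1 row(s).
After projecting and ordering:
b.vid | a.vid
3 | 3
4 | 4
4 | 4
4 | 4
4 | 4
5 | 5
9 | 9

(3, 3); (4, 4); (4, 4); (4, 4); (4, 4); (5, 5); (9, 9)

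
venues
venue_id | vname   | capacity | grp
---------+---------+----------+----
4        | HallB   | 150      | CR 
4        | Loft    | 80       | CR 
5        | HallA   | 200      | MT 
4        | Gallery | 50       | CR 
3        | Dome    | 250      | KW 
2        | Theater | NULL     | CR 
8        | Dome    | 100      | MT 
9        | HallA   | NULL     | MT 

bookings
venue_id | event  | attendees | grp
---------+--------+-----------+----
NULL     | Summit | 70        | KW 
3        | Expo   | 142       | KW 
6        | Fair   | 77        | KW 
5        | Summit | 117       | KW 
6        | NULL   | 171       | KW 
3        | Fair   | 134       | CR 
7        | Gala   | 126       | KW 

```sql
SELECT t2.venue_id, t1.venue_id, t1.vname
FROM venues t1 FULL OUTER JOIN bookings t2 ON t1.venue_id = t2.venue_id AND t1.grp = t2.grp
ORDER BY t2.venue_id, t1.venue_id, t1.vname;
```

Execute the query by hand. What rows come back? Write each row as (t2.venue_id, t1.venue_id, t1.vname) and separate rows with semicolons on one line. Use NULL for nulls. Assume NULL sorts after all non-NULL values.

(3, 3, Dome); (3, NULL, NULL); (5, NULL, NULL); (6, NULL, NULL); (6, NULL, NULL); (7, NULL, NULL); (NULL, 2, Theater); (NULL, 4, Gallery); (NULL, 4, HallB); (NULL, 4, Loft); (NULL, 5, HallA); (NULL, 8, Dome); (NULL, 9, HallA); (NULL, NULL, NULL)

FULL OUTER JOIN keeps every row from both sides; unmatched rows get NULL for the other side's columns.
Matching on t1.venue_id = t2.venue_id AND t1.grp = t2.grp. A NULL in a compared column never satisfies the condition.
- t1 (venue_id=4, grp=CR) has no partner → padded with NULL.
- t1 (venue_id=4, grp=CR) has no partner → padded with NULL.
- t1 (venue_id=5, grp=MT) has no partner → padded with NULL.
- t1 (venue_id=4, grp=CR) has no partner → padded with NULL.
- t1 (venue_id=3, grp=KW) pairs with 1 row(s) of t2.
- t1 (venue_id=2, grp=CR) has no partner → padded with NULL.
- t1 (venue_id=8, grp=MT) has no partner → padded with NULL.
- t1 (venue_id=9, grp=MT) has no partner → padded with NULL.
- 6 t2 row(s) had no t1 match → kept, t1 columns NULL.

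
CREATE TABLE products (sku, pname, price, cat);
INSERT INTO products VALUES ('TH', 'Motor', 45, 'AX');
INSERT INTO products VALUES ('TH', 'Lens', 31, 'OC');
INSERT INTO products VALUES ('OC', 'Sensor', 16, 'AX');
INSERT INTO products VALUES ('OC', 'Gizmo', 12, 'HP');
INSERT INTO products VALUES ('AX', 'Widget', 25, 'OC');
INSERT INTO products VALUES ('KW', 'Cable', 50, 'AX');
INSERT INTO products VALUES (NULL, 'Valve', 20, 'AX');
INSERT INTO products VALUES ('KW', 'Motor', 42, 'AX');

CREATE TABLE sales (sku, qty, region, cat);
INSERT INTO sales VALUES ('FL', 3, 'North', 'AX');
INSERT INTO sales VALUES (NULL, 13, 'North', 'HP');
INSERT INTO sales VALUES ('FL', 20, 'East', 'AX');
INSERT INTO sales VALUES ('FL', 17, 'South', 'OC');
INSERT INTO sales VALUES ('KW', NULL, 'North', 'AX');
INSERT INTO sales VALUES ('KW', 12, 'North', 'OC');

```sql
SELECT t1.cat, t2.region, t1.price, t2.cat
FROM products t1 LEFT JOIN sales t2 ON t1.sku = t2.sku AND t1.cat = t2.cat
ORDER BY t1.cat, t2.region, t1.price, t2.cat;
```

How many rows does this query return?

8

LEFT JOIN keeps every row from `products`; unmatched rows get NULL for `sales`'s columns.
Matching on t1.sku = t2.sku AND t1.cat = t2.cat. A NULL in a compared column never satisfies the condition.
Matched pairs: 2; unmatched t1 rows kept: 6.
Total: 2 matched + 6 padded = 8 rows.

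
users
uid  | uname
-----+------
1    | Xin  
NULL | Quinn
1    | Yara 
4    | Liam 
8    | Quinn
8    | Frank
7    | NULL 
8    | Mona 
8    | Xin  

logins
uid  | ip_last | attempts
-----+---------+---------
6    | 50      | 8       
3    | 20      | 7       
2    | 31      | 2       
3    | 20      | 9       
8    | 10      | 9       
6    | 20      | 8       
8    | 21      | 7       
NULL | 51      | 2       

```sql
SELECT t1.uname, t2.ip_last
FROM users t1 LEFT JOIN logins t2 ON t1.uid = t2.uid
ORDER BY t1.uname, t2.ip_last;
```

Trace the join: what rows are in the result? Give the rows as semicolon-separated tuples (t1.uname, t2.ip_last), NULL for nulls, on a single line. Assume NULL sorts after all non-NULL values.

(Frank, 10); (Frank, 21); (Liam, NULL); (Mona, 10); (Mona, 21); (Quinn, 10); (Quinn, 21); (Quinn, NULL); (Xin, 10); (Xin, 21); (Xin, NULL); (Yara, NULL); (NULL, NULL)

LEFT JOIN keeps every row from `users`; unmatched rows get NULL for `logins`'s columns.
Matching on t1.uid = t2.uid. A NULL in a compared column never satisfies the condition.
- t1 (uid=1) has no partner → padded with NULL.
- t1 (uid=NULL) has no partner → padded with NULL.
- t1 (uid=1) has no partner → padded with NULL.
- t1 (uid=4) has no partner → padded with NULL.
- t1 (uid=8) pairs with 2 row(s) of t2.
- t1 (uid=8) pairs with 2 row(s) of t2.
- t1 (uid=7) has no partner → padded with NULL.
- t1 (uid=8) pairs with 2 row(s) of t2.
- t1 (uid=8) pairs with 2 row(s) of t2.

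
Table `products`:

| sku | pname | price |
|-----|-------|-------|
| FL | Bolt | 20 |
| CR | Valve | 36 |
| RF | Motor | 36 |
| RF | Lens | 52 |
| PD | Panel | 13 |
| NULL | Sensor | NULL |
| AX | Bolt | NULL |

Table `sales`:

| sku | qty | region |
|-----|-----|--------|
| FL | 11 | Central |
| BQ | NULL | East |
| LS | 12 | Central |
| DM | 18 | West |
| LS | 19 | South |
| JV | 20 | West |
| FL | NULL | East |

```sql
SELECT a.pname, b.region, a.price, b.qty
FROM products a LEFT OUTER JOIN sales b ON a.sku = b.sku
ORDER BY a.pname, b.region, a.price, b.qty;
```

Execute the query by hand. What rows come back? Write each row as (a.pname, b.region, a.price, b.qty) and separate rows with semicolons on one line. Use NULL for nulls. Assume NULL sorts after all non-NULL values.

(Bolt, Central, 20, 11); (Bolt, East, 20, NULL); (Bolt, NULL, NULL, NULL); (Lens, NULL, 52, NULL); (Motor, NULL, 36, NULL); (Panel, NULL, 13, NULL); (Sensor, NULL, NULL, NULL); (Valve, NULL, 36, NULL)

LEFT JOIN keeps every row from `products`; unmatched rows get NULL for `sales`'s columns.
Matching on a.sku = b.sku. A NULL in a compared column never satisfies the condition.
- a[0] sku=FL → 2 match(es) in b → 2 row(s).
- a[1] sku=CR → no match; kept with NULLs on the b side.
- a[2] sku=RF → no match; kept with NULLs on the b side.
- a[3] sku=RF → no match; kept with NULLs on the b side.
- a[4] sku=PD → no match; kept with NULLs on the b side.
- a[5] sku=NULL → no match; kept with NULLs on the b side.
- a[6] sku=AX → no match; kept with NULLs on the b side.
After projecting and ordering:
a.pname | b.region | a.price | b.qty
Bolt | Central | 20 | 11
Bolt | East | 20 | NULL
Bolt | NULL | NULL | NULL
Lens | NULL | 52 | NULL
Motor | NULL | 36 | NULL
Panel | NULL | 13 | NULL
Sensor | NULL | NULL | NULL
Valve | NULL | 36 | NULL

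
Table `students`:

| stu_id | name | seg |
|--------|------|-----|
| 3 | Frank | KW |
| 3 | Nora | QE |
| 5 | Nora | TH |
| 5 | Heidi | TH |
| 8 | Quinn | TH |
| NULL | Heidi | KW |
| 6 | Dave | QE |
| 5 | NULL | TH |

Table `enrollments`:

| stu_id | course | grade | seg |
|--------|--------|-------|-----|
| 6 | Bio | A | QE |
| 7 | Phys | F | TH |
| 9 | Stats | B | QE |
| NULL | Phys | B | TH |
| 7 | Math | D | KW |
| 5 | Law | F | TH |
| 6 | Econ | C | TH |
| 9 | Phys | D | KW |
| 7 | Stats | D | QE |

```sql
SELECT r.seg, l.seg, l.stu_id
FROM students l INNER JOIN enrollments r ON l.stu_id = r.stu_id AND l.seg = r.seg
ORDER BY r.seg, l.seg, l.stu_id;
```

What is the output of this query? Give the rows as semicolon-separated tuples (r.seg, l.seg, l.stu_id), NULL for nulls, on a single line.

INNER JOIN keeps only pairs where the ON condition holds.
Matching on l.stu_id = r.stu_id AND l.seg = r.seg. A NULL in a compared column never satisfies the condition.
Matched pairs: 4.

(QE, QE, 6); (TH, TH, 5); (TH, TH, 5); (TH, TH, 5)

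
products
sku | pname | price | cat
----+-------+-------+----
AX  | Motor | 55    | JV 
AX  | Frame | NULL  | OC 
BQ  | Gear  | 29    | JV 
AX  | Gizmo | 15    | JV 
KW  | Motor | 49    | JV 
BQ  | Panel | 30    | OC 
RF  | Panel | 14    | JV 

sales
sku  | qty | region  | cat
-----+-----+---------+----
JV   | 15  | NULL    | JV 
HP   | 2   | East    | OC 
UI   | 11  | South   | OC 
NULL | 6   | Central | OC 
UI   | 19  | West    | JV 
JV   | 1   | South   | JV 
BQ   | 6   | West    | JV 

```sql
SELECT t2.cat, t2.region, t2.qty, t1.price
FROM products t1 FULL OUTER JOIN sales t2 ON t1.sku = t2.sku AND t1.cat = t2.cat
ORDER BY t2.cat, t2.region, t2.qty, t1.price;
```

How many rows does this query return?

FULL OUTER JOIN keeps every row from both sides; unmatched rows get NULL for the other side's columns.
Matching on t1.sku = t2.sku AND t1.cat = t2.cat. A NULL in a compared column never satisfies the condition.
Matched pairs: 1; unmatched t1 rows kept: 6; unmatched t2 rows kept: 6.
Total: 1 matched + 12 padded = 13 rows.

13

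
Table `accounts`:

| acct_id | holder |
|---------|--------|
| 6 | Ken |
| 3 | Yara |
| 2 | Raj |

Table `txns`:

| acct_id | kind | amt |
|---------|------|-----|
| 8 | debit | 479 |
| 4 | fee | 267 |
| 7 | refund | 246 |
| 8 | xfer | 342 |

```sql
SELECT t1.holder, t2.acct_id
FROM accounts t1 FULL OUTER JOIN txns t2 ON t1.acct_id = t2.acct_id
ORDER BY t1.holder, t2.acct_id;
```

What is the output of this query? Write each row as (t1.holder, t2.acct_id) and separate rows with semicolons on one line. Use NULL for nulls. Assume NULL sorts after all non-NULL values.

FULL OUTER JOIN keeps every row from both sides; unmatched rows get NULL for the other side's columns.
Matching on t1.acct_id = t2.acct_id.
- t1 row (acct_id=6): no match → kept, t2 columns NULL.
- t1 row (acct_id=3): no match → kept, t2 columns NULL.
- t1 row (acct_id=2): no match → kept, t2 columns NULL.
- plus 4 unmatched t2 row(s), each kept with NULL t1 columns.
After projecting and ordering:
t1.holder | t2.acct_id
Ken | NULL
Raj | NULL
Yara | NULL
NULL | 4
NULL | 7
NULL | 8
NULL | 8

(Ken, NULL); (Raj, NULL); (Yara, NULL); (NULL, 4); (NULL, 7); (NULL, 8); (NULL, 8)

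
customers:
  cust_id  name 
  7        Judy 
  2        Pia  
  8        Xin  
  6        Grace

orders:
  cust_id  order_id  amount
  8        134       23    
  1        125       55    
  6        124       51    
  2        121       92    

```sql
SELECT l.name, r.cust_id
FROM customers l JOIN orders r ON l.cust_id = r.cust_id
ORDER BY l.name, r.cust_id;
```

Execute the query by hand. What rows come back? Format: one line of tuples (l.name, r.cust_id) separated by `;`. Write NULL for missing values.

(Grace, 6); (Pia, 2); (Xin, 8)

INNER JOIN keeps only pairs where the ON condition holds.
Matching on l.cust_id = r.cust_id.
- l (cust_id=7) has no partner → excluded.
- l (cust_id=2) pairs with 1 row(s) of r.
- l (cust_id=8) pairs with 1 row(s) of r.
- l (cust_id=6) pairs with 1 row(s) of r.
After projecting and ordering:
l.name | r.cust_id
Grace | 6
Pia | 2
Xin | 8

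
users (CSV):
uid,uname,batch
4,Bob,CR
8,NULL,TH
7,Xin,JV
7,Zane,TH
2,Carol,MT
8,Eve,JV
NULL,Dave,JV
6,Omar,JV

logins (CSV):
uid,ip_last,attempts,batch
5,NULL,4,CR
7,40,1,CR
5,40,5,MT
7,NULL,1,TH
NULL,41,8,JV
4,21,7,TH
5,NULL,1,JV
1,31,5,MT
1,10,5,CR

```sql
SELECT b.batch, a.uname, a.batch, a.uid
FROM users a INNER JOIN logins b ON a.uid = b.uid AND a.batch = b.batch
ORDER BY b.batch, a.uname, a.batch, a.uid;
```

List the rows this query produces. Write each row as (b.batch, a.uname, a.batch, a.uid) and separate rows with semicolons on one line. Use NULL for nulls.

(TH, Zane, TH, 7)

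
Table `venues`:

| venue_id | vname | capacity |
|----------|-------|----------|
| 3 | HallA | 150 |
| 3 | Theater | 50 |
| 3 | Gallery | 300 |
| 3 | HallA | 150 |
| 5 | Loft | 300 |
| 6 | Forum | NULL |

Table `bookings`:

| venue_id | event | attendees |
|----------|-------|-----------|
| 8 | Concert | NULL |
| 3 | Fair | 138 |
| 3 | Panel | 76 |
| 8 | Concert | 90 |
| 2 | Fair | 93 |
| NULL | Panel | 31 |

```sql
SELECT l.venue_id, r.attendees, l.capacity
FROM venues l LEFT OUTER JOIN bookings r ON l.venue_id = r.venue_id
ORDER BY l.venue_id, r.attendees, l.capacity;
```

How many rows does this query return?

10

LEFT JOIN keeps every row from `venues`; unmatched rows get NULL for `bookings`'s columns.
Matching on l.venue_id = r.venue_id. A NULL in a compared column never satisfies the condition.
Matched pairs: 8; unmatched l rows kept: 2.
Total: 8 matched + 2 padded = 10 rows.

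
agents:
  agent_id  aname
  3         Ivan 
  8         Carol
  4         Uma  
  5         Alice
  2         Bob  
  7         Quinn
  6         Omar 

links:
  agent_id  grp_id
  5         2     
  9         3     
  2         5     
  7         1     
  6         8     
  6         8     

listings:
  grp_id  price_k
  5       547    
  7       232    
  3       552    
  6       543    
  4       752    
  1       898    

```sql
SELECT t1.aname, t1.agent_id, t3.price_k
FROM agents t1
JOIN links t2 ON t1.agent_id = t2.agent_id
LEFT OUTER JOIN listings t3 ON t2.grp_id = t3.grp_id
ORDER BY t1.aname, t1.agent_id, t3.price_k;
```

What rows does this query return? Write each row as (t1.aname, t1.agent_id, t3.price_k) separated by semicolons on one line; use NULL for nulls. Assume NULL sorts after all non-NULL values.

(Alice, 5, NULL); (Bob, 2, 547); (Omar, 6, NULL); (Omar, 6, NULL); (Quinn, 7, 898)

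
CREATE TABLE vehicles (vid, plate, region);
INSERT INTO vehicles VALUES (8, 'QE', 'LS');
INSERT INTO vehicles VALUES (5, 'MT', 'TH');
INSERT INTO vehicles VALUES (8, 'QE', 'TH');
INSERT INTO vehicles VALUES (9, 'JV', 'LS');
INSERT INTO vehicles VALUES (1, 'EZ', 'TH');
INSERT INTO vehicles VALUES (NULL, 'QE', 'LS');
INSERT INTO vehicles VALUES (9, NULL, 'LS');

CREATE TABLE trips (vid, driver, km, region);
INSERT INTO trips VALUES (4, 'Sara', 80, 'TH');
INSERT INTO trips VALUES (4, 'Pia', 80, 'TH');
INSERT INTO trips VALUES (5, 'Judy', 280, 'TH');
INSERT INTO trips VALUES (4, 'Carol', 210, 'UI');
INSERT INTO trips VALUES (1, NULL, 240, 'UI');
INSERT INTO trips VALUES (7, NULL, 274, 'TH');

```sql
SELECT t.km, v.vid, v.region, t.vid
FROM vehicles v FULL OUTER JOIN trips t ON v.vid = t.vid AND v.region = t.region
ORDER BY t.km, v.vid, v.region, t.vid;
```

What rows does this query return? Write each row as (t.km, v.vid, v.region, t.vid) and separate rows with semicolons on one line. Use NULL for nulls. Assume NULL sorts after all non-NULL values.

FULL OUTER JOIN keeps every row from both sides; unmatched rows get NULL for the other side's columns.
Matching on v.vid = t.vid AND v.region = t.region. A NULL in a compared column never satisfies the condition.
Matched pairs: 1; unmatched v rows kept: 6; unmatched t rows kept: 5.

(80, NULL, NULL, 4); (80, NULL, NULL, 4); (210, NULL, NULL, 4); (240, NULL, NULL, 1); (274, NULL, NULL, 7); (280, 5, TH, 5); (NULL, 1, TH, NULL); (NULL, 8, LS, NULL); (NULL, 8, TH, NULL); (NULL, 9, LS, NULL); (NULL, 9, LS, NULL); (NULL, NULL, LS, NULL)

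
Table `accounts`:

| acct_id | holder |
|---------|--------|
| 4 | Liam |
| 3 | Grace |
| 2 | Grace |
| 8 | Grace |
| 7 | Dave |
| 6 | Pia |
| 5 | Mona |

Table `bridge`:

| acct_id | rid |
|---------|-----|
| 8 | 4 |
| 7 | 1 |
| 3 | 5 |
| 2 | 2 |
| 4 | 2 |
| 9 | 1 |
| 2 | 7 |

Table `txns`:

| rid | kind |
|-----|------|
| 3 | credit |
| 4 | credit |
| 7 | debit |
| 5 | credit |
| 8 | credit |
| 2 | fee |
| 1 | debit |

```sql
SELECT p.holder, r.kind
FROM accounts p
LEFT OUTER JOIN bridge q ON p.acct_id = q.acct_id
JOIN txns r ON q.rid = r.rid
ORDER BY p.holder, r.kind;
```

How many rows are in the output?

6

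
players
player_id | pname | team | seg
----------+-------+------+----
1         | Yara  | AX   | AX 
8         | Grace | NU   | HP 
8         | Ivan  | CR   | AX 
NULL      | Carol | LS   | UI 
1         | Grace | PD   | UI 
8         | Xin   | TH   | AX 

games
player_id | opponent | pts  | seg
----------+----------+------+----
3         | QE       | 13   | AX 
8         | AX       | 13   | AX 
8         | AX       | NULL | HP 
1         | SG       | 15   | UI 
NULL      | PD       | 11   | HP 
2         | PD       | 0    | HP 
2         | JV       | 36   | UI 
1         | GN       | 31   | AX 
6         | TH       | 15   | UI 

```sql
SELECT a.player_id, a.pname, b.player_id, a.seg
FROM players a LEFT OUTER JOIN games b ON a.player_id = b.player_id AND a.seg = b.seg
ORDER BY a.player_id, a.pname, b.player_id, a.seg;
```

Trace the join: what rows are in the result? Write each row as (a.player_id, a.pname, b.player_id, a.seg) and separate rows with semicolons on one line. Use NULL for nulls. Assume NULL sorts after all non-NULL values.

LEFT JOIN keeps every row from `players`; unmatched rows get NULL for `games`'s columns.
Matching on a.player_id = b.player_id AND a.seg = b.seg. A NULL in a compared column never satisfies the condition.
- a[0] player_id=1, seg=AX → 1 match(es) in b → 1 row(s).
- a[1] player_id=8, seg=HP → 1 match(es) in b → 1 row(s).
- a[2] player_id=8, seg=AX → 1 match(es) in b → 1 row(s).
- a[3] player_id=NULL, seg=UI → no match; kept with NULLs on the b side.
- a[4] player_id=1, seg=UI → 1 match(es) in b → 1 row(s).
- a[5] player_id=8, seg=AX → 1 match(es) in b → 1 row(s).
After projecting and ordering:
a.player_id | a.pname | b.player_id | a.seg
1 | Grace | 1 | UI
1 | Yara | 1 | AX
8 | Grace | 8 | HP
8 | Ivan | 8 | AX
8 | Xin | 8 | AX
NULL | Carol | NULL | UI

(1, Grace, 1, UI); (1, Yara, 1, AX); (8, Grace, 8, HP); (8, Ivan, 8, AX); (8, Xin, 8, AX); (NULL, Carol, NULL, UI)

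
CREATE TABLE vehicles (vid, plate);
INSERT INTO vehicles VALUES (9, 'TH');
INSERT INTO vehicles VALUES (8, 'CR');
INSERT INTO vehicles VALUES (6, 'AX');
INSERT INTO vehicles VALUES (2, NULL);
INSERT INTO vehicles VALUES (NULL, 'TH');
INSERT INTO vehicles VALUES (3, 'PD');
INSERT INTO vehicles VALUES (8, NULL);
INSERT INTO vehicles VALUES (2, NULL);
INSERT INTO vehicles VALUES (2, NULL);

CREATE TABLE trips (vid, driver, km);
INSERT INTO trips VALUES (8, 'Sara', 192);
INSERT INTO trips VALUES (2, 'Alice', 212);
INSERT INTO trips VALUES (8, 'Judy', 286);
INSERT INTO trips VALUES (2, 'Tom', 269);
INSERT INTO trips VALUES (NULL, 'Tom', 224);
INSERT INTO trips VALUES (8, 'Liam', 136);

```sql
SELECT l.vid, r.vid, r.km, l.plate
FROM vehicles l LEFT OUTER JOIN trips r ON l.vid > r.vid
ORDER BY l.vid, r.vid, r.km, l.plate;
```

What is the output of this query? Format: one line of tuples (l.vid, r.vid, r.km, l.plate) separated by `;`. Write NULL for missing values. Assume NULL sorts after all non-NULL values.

LEFT JOIN keeps every row from `vehicles`; unmatched rows get NULL for `trips`'s columns.
Matching on l.vid > r.vid. A NULL in a compared column never satisfies the condition.
- vid=9: 5 matching r row(s), so 5 row(s) emitted.
- vid=8: 2 matching r row(s), so 2 row(s) emitted.
- vid=6: 2 matching r row(s), so 2 row(s) emitted.
- vid=2: no r row matches, row kept with r columns NULL.
- vid=NULL: no r row matches, row kept with r columns NULL.
- vid=3: 2 matching r row(s), so 2 row(s) emitted.
- vid=8: 2 matching r row(s), so 2 row(s) emitted.
- vid=2: no r row matches, row kept with r columns NULL.
- vid=2: no r row matches, row kept with r columns NULL.

(2, NULL, NULL, NULL); (2, NULL, NULL, NULL); (2, NULL, NULL, NULL); (3, 2, 212, PD); (3, 2, 269, PD); (6, 2, 212, AX); (6, 2, 269, AX); (8, 2, 212, CR); (8, 2, 212, NULL); (8, 2, 269, CR); (8, 2, 269, NULL); (9, 2, 212, TH); (9, 2, 269, TH); (9, 8, 136, TH); (9, 8, 192, TH); (9, 8, 286, TH); (NULL, NULL, NULL, TH)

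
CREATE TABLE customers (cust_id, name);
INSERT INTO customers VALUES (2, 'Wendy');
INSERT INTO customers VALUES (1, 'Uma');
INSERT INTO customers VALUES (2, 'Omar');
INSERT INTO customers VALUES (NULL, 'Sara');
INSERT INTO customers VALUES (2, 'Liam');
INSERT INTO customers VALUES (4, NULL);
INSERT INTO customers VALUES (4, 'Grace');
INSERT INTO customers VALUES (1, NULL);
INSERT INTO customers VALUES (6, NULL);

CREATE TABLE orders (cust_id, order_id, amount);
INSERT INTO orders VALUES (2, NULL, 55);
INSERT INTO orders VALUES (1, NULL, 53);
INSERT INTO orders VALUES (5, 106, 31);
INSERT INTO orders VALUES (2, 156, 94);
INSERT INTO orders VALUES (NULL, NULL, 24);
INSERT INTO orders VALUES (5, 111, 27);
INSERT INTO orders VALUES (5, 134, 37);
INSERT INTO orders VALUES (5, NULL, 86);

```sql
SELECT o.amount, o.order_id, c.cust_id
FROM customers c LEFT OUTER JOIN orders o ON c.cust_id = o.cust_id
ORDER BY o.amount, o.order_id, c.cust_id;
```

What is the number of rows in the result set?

12

LEFT JOIN keeps every row from `customers`; unmatched rows get NULL for `orders`'s columns.
Matching on c.cust_id = o.cust_id. A NULL in a compared column never satisfies the condition.
- c[0] cust_id=2 → 2 match(es) in o → 2 row(s).
- c[1] cust_id=1 → 1 match(es) in o → 1 row(s).
- c[2] cust_id=2 → 2 match(es) in o → 2 row(s).
- c[3] cust_id=NULL → no match; kept with NULLs on the o side.
- c[4] cust_id=2 → 2 match(es) in o → 2 row(s).
- c[5] cust_id=4 → no match; kept with NULLs on the o side.
- c[6] cust_id=4 → no match; kept with NULLs on the o side.
- c[7] cust_id=1 → 1 match(es) in o → 1 row(s).
- c[8] cust_id=6 → no match; kept with NULLs on the o side.
Total: 8 matched + 4 padded = 12 rows.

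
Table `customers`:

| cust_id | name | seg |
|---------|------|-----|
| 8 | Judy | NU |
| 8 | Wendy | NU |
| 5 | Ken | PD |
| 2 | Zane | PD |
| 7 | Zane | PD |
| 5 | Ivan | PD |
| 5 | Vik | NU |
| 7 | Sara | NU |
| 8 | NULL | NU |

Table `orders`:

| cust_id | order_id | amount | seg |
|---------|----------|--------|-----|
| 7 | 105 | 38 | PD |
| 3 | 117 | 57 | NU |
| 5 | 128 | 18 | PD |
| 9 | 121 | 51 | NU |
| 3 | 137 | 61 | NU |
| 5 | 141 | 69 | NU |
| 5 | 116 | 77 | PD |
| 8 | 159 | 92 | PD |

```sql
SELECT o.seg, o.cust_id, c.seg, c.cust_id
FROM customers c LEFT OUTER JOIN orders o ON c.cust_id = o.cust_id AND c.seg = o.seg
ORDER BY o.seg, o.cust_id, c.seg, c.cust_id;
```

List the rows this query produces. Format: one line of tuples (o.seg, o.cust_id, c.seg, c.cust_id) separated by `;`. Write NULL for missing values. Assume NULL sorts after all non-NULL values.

LEFT JOIN keeps every row from `customers`; unmatched rows get NULL for `orders`'s columns.
Matching on c.cust_id = o.cust_id AND c.seg = o.seg.
- c (cust_id=8, seg=NU) has no partner → padded with NULL.
- c (cust_id=8, seg=NU) has no partner → padded with NULL.
- c (cust_id=5, seg=PD) pairs with 2 row(s) of o.
- c (cust_id=2, seg=PD) has no partner → padded with NULL.
- c (cust_id=7, seg=PD) pairs with 1 row(s) of o.
- c (cust_id=5, seg=PD) pairs with 2 row(s) of o.
- c (cust_id=5, seg=NU) pairs with 1 row(s) of o.
- c (cust_id=7, seg=NU) has no partner → padded with NULL.
- c (cust_id=8, seg=NU) has no partner → padded with NULL.

(NU, 5, NU, 5); (PD, 5, PD, 5); (PD, 5, PD, 5); (PD, 5, PD, 5); (PD, 5, PD, 5); (PD, 7, PD, 7); (NULL, NULL, NU, 7); (NULL, NULL, NU, 8); (NULL, NULL, NU, 8); (NULL, NULL, NU, 8); (NULL, NULL, PD, 2)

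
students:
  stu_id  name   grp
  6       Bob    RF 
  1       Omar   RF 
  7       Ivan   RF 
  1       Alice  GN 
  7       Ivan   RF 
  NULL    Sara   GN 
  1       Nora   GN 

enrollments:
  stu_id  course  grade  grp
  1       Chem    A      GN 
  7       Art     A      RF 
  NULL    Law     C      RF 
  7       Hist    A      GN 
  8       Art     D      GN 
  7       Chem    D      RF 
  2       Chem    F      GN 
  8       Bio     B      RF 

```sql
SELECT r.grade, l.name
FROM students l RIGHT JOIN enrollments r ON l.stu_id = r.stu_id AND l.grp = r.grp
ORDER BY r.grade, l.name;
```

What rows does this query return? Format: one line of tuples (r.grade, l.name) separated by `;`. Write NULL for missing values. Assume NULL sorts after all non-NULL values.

(A, Alice); (A, Ivan); (A, Ivan); (A, Nora); (A, NULL); (B, NULL); (C, NULL); (D, Ivan); (D, Ivan); (D, NULL); (F, NULL)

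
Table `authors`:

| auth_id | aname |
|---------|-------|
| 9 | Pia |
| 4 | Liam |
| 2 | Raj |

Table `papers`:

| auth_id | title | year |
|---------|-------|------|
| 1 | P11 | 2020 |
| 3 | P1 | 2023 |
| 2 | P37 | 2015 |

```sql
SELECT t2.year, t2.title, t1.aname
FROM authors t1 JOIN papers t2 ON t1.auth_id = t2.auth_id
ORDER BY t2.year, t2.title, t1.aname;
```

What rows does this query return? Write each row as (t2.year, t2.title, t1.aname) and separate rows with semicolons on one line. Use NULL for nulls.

INNER JOIN keeps only pairs where the ON condition holds.
Matching on t1.auth_id = t2.auth_id.
- t1 row (auth_id=9): no match → dropped.
- t1 row (auth_id=4): no match → dropped.
- t1 row (auth_id=2): matches 1 t2 row(s) → 1 output row(s).
After projecting and ordering:
t2.year | t2.title | t1.aname
2015 | P37 | Raj

(2015, P37, Raj)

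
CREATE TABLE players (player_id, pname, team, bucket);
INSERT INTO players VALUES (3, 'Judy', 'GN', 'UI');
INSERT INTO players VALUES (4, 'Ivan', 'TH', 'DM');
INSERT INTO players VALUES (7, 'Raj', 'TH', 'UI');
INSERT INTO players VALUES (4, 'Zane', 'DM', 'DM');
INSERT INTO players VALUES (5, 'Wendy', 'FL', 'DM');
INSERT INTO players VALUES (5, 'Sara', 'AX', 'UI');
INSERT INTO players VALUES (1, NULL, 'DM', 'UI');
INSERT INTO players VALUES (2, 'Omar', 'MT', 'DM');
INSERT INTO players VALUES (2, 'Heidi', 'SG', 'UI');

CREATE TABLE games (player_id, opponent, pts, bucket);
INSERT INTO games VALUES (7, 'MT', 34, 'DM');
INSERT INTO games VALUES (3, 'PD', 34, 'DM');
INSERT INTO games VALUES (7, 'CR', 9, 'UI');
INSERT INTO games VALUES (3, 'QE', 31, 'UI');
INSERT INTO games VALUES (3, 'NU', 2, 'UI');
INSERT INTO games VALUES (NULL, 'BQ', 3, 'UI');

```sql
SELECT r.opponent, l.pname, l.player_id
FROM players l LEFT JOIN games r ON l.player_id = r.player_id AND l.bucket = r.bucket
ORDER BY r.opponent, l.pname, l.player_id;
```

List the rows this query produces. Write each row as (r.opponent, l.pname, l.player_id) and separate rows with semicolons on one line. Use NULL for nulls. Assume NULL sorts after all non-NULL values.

(CR, Raj, 7); (NU, Judy, 3); (QE, Judy, 3); (NULL, Heidi, 2); (NULL, Ivan, 4); (NULL, Omar, 2); (NULL, Sara, 5); (NULL, Wendy, 5); (NULL, Zane, 4); (NULL, NULL, 1)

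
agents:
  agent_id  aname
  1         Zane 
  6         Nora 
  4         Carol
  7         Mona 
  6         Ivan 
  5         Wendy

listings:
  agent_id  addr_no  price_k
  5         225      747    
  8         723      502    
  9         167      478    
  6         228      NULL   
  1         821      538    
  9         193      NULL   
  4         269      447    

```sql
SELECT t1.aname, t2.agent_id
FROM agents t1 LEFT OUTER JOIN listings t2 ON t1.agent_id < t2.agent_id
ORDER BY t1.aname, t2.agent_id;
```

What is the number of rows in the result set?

LEFT JOIN keeps every row from `agents`; unmatched rows get NULL for `listings`'s columns.
Matching on t1.agent_id < t2.agent_id.
- t1 row (agent_id=1): matches 6 t2 row(s) → 6 output row(s).
- t1 row (agent_id=6): matches 3 t2 row(s) → 3 output row(s).
- t1 row (agent_id=4): matches 5 t2 row(s) → 5 output row(s).
- t1 row (agent_id=7): matches 3 t2 row(s) → 3 output row(s).
- t1 row (agent_id=6): matches 3 t2 row(s) → 3 output row(s).
- t1 row (agent_id=5): matches 4 t2 row(s) → 4 output row(s).
Total: 24 rows.

24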